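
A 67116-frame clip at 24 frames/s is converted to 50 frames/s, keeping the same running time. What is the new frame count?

Target frames = source frames × (target rate / source rate) = 67116 × (50)/(24) = 67116 × 25/12 = 139825.

139825 frames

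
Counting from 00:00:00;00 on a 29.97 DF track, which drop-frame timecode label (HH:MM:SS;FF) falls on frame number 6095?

Each 10-minute DF block holds 10 × 60 × 30 − 9 × 2 = 17982 frames. 6095 ÷ 17982 → 0 full blocks, remainder 6095.
Within the partial block the first minute is 1800 frames and each further minute 1798, so 3 further minute boundaries passed. Total skipped labels = 18 × 0 + 2 × 3 = 6.
Non-drop label index = 6095 + 6 = 6101; at 30 labels/s that is 00:03:23:11, i.e. DF 00:03:23;11.

00:03:23;11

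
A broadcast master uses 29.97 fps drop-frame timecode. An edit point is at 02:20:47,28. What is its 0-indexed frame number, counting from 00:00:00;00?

Complete 10-minute blocks: 14, each 17982 frames → 251748.
Remaining 0 whole minutes in the current block: 0 frames.
Within the current minute: 47 × 30 + 28 = 1438. Total = 251748 + 0 + 1438 = 253186.

253186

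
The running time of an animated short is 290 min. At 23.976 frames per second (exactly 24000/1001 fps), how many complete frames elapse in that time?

417182 frames

290 min = 17400 s.
Frames = 17400 × 24000/1001 = 417600000/1001 ≈ 417182.8172.
Complete frames: 417182.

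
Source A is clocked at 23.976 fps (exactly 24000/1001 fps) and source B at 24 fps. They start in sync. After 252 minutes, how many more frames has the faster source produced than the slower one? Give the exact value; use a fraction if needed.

252 min = 15120 s.
A emits 24000/1001 × 15120 = 51840000/143 frames; B emits 24 × 15120 = 362880.
Difference = 51840/143 frames (≈ 362.5175); B is ahead of A.

51840/143 frames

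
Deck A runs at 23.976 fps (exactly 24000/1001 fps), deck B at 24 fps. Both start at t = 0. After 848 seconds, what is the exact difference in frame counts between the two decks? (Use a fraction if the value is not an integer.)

A emits 24000/1001 × 848 = 20352000/1001 frames; B emits 24 × 848 = 20352.
Difference = 20352/1001 frames (≈ 20.3317); B is ahead of A.

20352/1001 frames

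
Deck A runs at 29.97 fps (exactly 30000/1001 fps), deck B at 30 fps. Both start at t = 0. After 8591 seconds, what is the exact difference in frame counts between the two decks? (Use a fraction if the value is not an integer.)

23430/91 frames

A emits 30000/1001 × 8591 = 23430000/91 frames; B emits 30 × 8591 = 257730.
Difference = 23430/91 frames (≈ 257.4725); B is ahead of A.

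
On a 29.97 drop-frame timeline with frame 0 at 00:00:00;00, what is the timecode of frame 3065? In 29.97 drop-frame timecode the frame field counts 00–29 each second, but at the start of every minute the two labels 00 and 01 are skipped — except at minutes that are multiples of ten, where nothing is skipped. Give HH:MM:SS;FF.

Each 10-minute DF block holds 10 × 60 × 30 − 9 × 2 = 17982 frames. 3065 ÷ 17982 → 0 full blocks, remainder 3065.
Within the partial block the first minute is 1800 frames and each further minute 1798, so 1 further minute boundary passed. Total skipped labels = 18 × 0 + 2 × 1 = 2.
Non-drop label index = 3065 + 2 = 3067; at 30 labels/s that is 00:01:42:07, i.e. DF 00:01:42;07.

00:01:42;07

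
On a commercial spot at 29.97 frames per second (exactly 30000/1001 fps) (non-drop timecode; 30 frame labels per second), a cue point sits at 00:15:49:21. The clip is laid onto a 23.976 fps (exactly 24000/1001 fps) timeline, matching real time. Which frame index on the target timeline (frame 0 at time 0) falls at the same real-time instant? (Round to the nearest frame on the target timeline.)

Source frame index: (0×3600 + 15×60 + 49) × 30 + 21 = 28491.
Real time: 28491 / (30000/1001) = 9506497/10000 s.
Target frame: (9506497/10000) × (24000/1001) = 113964/5 ≈ 22792.800 → 22793.

frame 22793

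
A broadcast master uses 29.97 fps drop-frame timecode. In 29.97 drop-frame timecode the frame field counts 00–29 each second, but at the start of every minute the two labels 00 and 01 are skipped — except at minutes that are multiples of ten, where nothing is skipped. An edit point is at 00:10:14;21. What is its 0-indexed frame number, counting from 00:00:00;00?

18423

As if non-drop at 30 labels/s: (0 × 3600 + 10 × 60 + 14) × 30 + 21 = 18441.
Minute boundaries passed: 10; those not divisible by 10: 10 − 1 = 9; dropped labels = 2 × 9 = 18.
Actual frame index = 18441 − 18 = 18423.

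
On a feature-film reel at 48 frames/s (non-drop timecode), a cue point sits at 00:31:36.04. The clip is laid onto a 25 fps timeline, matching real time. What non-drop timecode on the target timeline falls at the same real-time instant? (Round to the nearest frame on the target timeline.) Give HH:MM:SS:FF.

00:31:36:02

Source frame index: (0×3600 + 31×60 + 36) × 48 + 4 = 91012.
Real time: 91012 / (48) = 22753/12 s.
Target frame: (22753/12) × (25) = 568825/12 ≈ 47402.083 → 47402.
At 25 labels/s: frame 47402 → 00:31:36:02.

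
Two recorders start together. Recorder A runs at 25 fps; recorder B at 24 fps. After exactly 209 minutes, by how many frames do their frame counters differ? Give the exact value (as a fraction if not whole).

12540 frames

209 min = 12540 s.
A emits 25 × 12540 = 313500 frames; B emits 24 × 12540 = 300960.
Difference = 12540 frames; B is behind A.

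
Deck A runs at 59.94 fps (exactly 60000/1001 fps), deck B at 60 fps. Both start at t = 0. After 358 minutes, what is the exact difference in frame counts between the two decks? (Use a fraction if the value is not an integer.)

1288800/1001 frames

358 min = 21480 s.
A emits 60000/1001 × 21480 = 1288800000/1001 frames; B emits 60 × 21480 = 1288800.
Difference = 1288800/1001 frames (≈ 1287.5125); B is ahead of A.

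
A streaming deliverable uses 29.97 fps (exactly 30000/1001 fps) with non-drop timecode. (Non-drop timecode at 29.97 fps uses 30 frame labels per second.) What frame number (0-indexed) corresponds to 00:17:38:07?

31747

Total seconds to the label: (0 × 3600 + 17 × 60 + 38) = 1058.
Frame index = 1058 × 30 + 7 = 31747.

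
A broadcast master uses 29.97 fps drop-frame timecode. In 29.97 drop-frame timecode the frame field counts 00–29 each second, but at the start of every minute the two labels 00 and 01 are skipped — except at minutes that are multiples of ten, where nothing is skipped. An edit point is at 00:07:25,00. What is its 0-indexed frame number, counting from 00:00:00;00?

As if non-drop at 30 labels/s: (0 × 3600 + 7 × 60 + 25) × 30 + 0 = 13350.
Minute boundaries passed: 7; those not divisible by 10: 7 − 0 = 7; dropped labels = 2 × 7 = 14.
Actual frame index = 13350 − 14 = 13336.

13336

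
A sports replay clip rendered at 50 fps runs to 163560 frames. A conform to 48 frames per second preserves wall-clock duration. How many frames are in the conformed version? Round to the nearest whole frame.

157018 frames

Frames at target rate = 163560 × (48) / (50) = 785088/5 ≈ 157017.600.
Nearest whole frame: 157018.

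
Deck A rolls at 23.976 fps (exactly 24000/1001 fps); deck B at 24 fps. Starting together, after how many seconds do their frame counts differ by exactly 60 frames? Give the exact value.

The gap grows by |24 − 24000/1001| = 24/1001 frames per second.
Time for a 60-frame gap: 60 ÷ (24/1001) = 2502.5 s.

2502.5 seconds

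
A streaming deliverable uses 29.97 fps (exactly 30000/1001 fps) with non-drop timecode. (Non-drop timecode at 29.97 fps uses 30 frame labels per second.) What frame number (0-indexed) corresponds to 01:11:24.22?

Total seconds to the label: (1 × 3600 + 11 × 60 + 24) = 4284.
Frame index = 4284 × 30 + 22 = 128542.

128542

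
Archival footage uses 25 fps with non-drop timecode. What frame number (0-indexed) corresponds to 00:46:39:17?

Total seconds to the label: (0 × 3600 + 46 × 60 + 39) = 2799.
Frame index = 2799 × 25 + 17 = 69992.

69992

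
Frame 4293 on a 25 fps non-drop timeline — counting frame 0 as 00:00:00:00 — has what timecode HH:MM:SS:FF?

4293 ÷ 25 = 171 full seconds, remainder 18 frames.
171 s = 0 h 2 min 51 s.
Timecode: 00:02:51:18.

00:02:51:18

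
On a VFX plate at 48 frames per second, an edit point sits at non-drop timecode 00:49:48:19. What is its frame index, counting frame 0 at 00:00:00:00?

143443

Total seconds to the label: (0 × 3600 + 49 × 60 + 48) = 2988.
Frame index = 2988 × 48 + 19 = 143443.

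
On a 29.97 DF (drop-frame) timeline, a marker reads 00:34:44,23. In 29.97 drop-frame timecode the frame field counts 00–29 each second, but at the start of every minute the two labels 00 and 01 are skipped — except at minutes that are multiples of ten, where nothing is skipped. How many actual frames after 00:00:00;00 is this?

As if non-drop at 30 labels/s: (0 × 3600 + 34 × 60 + 44) × 30 + 23 = 62543.
Minute boundaries passed: 34; those not divisible by 10: 34 − 3 = 31; dropped labels = 2 × 31 = 62.
Actual frame index = 62543 − 62 = 62481.

62481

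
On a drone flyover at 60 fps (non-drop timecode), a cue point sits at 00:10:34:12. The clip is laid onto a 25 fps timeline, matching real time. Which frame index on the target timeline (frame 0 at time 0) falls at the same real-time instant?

frame 15855

Source frame index: (0×3600 + 10×60 + 34) × 60 + 12 = 38052.
Real time: 38052 / (60) = 3171/5 s.
Target frame: (3171/5) × (25) = 15855.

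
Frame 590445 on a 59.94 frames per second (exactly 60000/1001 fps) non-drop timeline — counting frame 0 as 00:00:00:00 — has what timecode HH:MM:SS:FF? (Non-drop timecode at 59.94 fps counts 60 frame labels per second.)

02:44:00:45

590445 ÷ 60 = 9840 full seconds, remainder 45 frames.
9840 s = 2 h 44 min 0 s.
Timecode: 02:44:00:45.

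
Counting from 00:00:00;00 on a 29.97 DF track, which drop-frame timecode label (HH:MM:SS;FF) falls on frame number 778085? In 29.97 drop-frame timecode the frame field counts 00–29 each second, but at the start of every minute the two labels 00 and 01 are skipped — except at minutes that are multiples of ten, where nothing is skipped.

07:12:42;03

Each 10-minute DF block holds 10 × 60 × 30 − 9 × 2 = 17982 frames. 778085 ÷ 17982 → 43 full blocks, remainder 4859.
Within the partial block the first minute is 1800 frames and each further minute 1798, so 2 further minute boundaries passed. Total skipped labels = 18 × 43 + 2 × 2 = 778.
Non-drop label index = 778085 + 778 = 778863; at 30 labels/s that is 07:12:42:03, i.e. DF 07:12:42;03.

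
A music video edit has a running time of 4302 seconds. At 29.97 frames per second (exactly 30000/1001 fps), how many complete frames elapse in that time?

Frames = 4302 × 30000/1001 = 129060000/1001 ≈ 128931.0689.
Complete frames: 128931.

128931 frames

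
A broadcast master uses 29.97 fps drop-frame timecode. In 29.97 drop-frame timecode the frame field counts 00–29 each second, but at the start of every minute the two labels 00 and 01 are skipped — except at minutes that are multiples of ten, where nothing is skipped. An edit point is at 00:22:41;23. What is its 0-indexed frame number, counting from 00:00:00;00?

As if non-drop at 30 labels/s: (0 × 3600 + 22 × 60 + 41) × 30 + 23 = 40853.
Minute boundaries passed: 22; those not divisible by 10: 22 − 2 = 20; dropped labels = 2 × 20 = 40.
Actual frame index = 40853 − 40 = 40813.

40813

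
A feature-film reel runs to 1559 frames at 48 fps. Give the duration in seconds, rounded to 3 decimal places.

Running time = 1559 × 1/48 = 1559/48 s ≈ 32.479 s.

32.479 seconds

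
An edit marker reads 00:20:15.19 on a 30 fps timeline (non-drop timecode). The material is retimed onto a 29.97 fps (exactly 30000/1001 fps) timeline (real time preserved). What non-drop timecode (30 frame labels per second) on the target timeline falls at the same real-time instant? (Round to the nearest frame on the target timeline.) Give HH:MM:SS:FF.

Source frame index: (0×3600 + 20×60 + 15) × 30 + 19 = 36469.
Real time: 36469 / (30) = 36469/30 s.
Target frame: (36469/30) × (30000/1001) = 36469000/1001 ≈ 36432.567 → 36433.
At 30 labels/s: frame 36433 → 00:20:14:13.

00:20:14:13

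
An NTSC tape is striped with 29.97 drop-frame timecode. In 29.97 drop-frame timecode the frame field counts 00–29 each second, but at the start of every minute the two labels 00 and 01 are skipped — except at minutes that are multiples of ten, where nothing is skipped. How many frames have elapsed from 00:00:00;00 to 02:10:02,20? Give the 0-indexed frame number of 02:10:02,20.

As if non-drop at 30 labels/s: (2 × 3600 + 10 × 60 + 2) × 30 + 20 = 234080.
Minute boundaries passed: 130; those not divisible by 10: 130 − 13 = 117; dropped labels = 2 × 117 = 234.
Actual frame index = 234080 − 234 = 233846.

233846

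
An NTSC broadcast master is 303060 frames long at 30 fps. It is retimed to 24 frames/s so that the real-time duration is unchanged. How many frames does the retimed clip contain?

242448 frames

Target frames = source frames × (target rate / source rate) = 303060 × (24)/(30) = 303060 × 4/5 = 242448.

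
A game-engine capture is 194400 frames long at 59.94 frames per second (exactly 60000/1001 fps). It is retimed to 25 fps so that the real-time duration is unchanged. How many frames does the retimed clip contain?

Target frames = source frames × (target rate / source rate) = 194400 × (25)/(60000/1001) = 194400 × 1001/2400 = 81081.

81081 frames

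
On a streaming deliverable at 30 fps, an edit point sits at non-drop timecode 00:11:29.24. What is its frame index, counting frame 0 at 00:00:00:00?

Total seconds to the label: (0 × 3600 + 11 × 60 + 29) = 689.
Frame index = 689 × 30 + 24 = 20694.

frame 20694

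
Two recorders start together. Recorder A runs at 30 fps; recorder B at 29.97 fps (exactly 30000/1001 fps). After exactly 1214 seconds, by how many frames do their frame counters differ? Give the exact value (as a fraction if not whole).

36420/1001 frames

A emits 30 × 1214 = 36420 frames; B emits 30000/1001 × 1214 = 36420000/1001.
Difference = 36420/1001 frames (≈ 36.3836); B is behind A.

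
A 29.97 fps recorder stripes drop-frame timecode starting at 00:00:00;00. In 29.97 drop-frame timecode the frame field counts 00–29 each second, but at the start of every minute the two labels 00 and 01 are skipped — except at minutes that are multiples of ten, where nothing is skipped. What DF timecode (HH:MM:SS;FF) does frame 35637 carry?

00:19:49;03

Ten DF minutes hold 17982 frames, so frame 35637 lies in block 1 (frames 17982–35963) with 17655 frames into that block.
The block's first minute is 1800 frames and the rest 1798 each; 17655 frames reaches minute 9, so 1 × 18 + 9 × 2 = 36 labels have been skipped so far.
Adding those back, label number 35637 + 36 = 35673 at 30 labels/s is 1189 s + 3 f = 0 h 19 min 49 s frame 3, i.e. 00:19:49;03.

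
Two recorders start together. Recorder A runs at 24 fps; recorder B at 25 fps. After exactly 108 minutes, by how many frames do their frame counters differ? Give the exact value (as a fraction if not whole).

108 min = 6480 s.
A emits 24 × 6480 = 155520 frames; B emits 25 × 6480 = 162000.
Difference = 6480 frames; B is ahead of A.

6480 frames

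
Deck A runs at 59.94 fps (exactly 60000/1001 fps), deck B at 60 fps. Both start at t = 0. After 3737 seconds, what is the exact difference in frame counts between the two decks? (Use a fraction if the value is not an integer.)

224220/1001 frames

A emits 60000/1001 × 3737 = 224220000/1001 frames; B emits 60 × 3737 = 224220.
Difference = 224220/1001 frames (≈ 223.9960); B is ahead of A.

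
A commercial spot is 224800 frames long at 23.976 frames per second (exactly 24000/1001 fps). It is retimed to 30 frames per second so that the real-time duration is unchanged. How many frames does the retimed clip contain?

Target frames = source frames × (target rate / source rate) = 224800 × (30)/(24000/1001) = 224800 × 1001/800 = 281281.

281281 frames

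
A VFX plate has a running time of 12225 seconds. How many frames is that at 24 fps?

293400 frames

Frames = 12225 × 24 = 293400.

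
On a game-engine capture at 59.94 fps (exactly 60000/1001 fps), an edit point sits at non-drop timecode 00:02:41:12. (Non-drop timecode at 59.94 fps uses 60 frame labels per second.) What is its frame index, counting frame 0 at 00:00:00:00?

Total seconds to the label: (0 × 3600 + 2 × 60 + 41) = 161.
Frame index = 161 × 60 + 12 = 9672.

frame 9672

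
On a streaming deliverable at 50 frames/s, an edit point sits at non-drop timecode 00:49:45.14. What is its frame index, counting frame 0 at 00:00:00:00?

Total seconds to the label: (0 × 3600 + 49 × 60 + 45) = 2985.
Frame index = 2985 × 50 + 14 = 149264.

frame 149264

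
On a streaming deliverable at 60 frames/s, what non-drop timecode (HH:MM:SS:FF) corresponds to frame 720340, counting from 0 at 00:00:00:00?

720340 ÷ 60 = 12005 full seconds, remainder 40 frames.
12005 s = 3 h 20 min 5 s.
Timecode: 03:20:05:40.

03:20:05:40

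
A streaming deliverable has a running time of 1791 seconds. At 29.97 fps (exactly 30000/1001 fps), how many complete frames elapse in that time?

53676 frames

Frames = 1791 × 30000/1001 = 53730000/1001 ≈ 53676.3237.
Complete frames: 53676.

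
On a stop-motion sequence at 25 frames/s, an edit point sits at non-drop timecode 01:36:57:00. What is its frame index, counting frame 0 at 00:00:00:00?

frame 145425

Total seconds to the label: (1 × 3600 + 36 × 60 + 57) = 5817.
Frame index = 5817 × 25 + 0 = 145425.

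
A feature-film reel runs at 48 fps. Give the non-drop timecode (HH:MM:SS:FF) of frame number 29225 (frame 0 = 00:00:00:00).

00:10:08:41

29225 ÷ 48 = 608 full seconds, remainder 41 frames.
608 s = 0 h 10 min 8 s.
Timecode: 00:10:08:41.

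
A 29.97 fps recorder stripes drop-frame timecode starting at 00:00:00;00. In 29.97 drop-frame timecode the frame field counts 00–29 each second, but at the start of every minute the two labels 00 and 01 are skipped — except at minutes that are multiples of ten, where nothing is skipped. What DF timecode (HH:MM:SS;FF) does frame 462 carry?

00:00:15;12

Each 10-minute DF block holds 10 × 60 × 30 − 9 × 2 = 17982 frames. 462 ÷ 17982 → 0 full blocks, remainder 462.
Within the partial block the first minute is 1800 frames and each further minute 1798, so 0 further minute boundaries passed. Total skipped labels = 18 × 0 + 2 × 0 = 0.
Non-drop label index = 462 + 0 = 462; at 30 labels/s that is 00:00:15:12, i.e. DF 00:00:15;12.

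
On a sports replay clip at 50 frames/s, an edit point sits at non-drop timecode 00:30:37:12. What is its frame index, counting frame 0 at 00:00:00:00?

Total seconds to the label: (0 × 3600 + 30 × 60 + 37) = 1837.
Frame index = 1837 × 50 + 12 = 91862.

91862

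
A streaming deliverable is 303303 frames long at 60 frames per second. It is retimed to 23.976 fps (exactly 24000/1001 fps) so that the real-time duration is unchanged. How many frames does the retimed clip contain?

Target frames = source frames × (target rate / source rate) = 303303 × (24000/1001)/(60) = 303303 × 400/1001 = 121200.

121200 frames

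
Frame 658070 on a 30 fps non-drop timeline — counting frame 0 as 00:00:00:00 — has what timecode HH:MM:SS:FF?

06:05:35:20

658070 ÷ 30 = 21935 full seconds, remainder 20 frames.
21935 s = 6 h 5 min 35 s.
Timecode: 06:05:35:20.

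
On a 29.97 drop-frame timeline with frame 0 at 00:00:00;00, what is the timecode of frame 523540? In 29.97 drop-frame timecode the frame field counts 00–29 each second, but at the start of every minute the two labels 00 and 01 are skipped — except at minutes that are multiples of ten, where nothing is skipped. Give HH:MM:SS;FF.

04:51:08;24

Ten DF minutes hold 17982 frames, so frame 523540 lies in block 29 (frames 521478–539459) with 2062 frames into that block.
The block's first minute is 1800 frames and the rest 1798 each; 2062 frames reaches minute 1, so 29 × 18 + 1 × 2 = 524 labels have been skipped so far.
Adding those back, label number 523540 + 524 = 524064 at 30 labels/s is 17468 s + 24 f = 4 h 51 min 8 s frame 24, i.e. 04:51:08;24.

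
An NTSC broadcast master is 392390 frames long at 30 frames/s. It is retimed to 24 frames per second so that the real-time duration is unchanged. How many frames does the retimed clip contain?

Target frames = source frames × (target rate / source rate) = 392390 × (24)/(30) = 392390 × 4/5 = 313912.

313912 frames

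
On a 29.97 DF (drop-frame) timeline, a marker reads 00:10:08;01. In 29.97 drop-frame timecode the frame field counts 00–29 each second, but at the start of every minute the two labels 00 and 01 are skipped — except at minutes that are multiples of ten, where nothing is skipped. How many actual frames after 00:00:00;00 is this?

18223

Complete 10-minute blocks: 1, each 17982 frames → 17982.
Remaining 0 whole minutes in the current block: 0 frames.
Within the current minute: 8 × 30 + 1 = 241. Total = 17982 + 0 + 241 = 18223.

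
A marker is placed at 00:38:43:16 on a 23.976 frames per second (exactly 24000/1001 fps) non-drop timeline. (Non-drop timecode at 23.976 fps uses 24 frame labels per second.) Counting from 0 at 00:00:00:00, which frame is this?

frame 55768

Total seconds to the label: (0 × 3600 + 38 × 60 + 43) = 2323.
Frame index = 2323 × 24 + 16 = 55768.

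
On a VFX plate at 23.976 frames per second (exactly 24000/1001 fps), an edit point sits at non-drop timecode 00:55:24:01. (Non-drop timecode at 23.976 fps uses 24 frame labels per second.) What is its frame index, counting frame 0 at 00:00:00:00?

79777

Total seconds to the label: (0 × 3600 + 55 × 60 + 24) = 3324.
Frame index = 3324 × 24 + 1 = 79777.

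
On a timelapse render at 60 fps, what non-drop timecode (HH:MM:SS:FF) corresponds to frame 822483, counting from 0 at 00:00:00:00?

03:48:28:03

822483 ÷ 60 = 13708 full seconds, remainder 3 frames.
13708 s = 3 h 48 min 28 s.
Timecode: 03:48:28:03.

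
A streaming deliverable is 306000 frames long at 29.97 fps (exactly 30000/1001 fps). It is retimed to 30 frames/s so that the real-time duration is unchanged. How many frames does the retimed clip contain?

Target frames = source frames × (target rate / source rate) = 306000 × (30)/(30000/1001) = 306000 × 1001/1000 = 306306.

306306 frames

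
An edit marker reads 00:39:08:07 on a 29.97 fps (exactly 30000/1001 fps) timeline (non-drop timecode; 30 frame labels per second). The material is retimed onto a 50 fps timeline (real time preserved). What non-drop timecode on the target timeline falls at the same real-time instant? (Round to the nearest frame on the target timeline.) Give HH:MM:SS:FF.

00:39:10:29

Source frame index: (0×3600 + 39×60 + 8) × 30 + 7 = 70447.
Real time: 70447 / (30000/1001) = 70517447/30000 s.
Target frame: (70517447/30000) × (50) = 70517447/600 ≈ 117529.078 → 117529.
At 50 labels/s: frame 117529 → 00:39:10:29.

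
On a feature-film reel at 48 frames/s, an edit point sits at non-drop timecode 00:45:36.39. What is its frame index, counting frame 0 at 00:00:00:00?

Total seconds to the label: (0 × 3600 + 45 × 60 + 36) = 2736.
Frame index = 2736 × 48 + 39 = 131367.

131367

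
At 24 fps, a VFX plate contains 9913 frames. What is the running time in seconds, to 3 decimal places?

Running time = 9913 × 1/24 = 9913/24 s ≈ 413.042 s.

413.042 seconds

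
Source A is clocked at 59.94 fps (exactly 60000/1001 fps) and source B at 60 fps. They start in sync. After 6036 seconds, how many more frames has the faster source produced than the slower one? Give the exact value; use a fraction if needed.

362160/1001 frames

A emits 60000/1001 × 6036 = 362160000/1001 frames; B emits 60 × 6036 = 362160.
Difference = 362160/1001 frames (≈ 361.7982); B is ahead of A.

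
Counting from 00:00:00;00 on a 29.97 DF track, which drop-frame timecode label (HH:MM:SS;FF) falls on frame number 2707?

Each 10-minute DF block holds 10 × 60 × 30 − 9 × 2 = 17982 frames. 2707 ÷ 17982 → 0 full blocks, remainder 2707.
Within the partial block the first minute is 1800 frames and each further minute 1798, so 1 further minute boundary passed. Total skipped labels = 18 × 0 + 2 × 1 = 2.
Non-drop label index = 2707 + 2 = 2709; at 30 labels/s that is 00:01:30:09, i.e. DF 00:01:30;09.

00:01:30;09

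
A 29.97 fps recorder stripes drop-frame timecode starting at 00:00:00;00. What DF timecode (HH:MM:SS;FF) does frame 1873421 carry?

17:21:49;25

Each 10-minute DF block holds 10 × 60 × 30 − 9 × 2 = 17982 frames. 1873421 ÷ 17982 → 104 full blocks, remainder 3293.
Within the partial block the first minute is 1800 frames and each further minute 1798, so 1 further minute boundary passed. Total skipped labels = 18 × 104 + 2 × 1 = 1874.
Non-drop label index = 1873421 + 1874 = 1875295; at 30 labels/s that is 17:21:49:25, i.e. DF 17:21:49;25.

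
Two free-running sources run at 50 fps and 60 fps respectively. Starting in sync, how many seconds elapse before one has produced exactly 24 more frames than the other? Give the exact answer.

2.4 seconds

The gap grows by |60 − 50| = 10 frames per second.
Time for a 24-frame gap: 24 ÷ (10) = 2.4 s.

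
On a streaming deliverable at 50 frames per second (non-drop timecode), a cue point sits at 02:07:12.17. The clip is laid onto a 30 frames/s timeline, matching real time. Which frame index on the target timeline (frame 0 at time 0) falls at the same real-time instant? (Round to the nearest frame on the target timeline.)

Source frame index: (2×3600 + 7×60 + 12) × 50 + 17 = 381617.
Real time: 381617 / (50) = 381617/50 s.
Target frame: (381617/50) × (30) = 1144851/5 ≈ 228970.200 → 228970.

frame 228970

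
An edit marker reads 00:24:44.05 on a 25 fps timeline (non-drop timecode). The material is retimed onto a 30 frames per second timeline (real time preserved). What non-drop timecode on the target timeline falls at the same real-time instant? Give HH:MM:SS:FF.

Source frame index: (0×3600 + 24×60 + 44) × 25 + 5 = 37105.
Real time: 37105 / (25) = 7421/5 s.
Target frame: (7421/5) × (30) = 44526.
At 30 labels/s: frame 44526 → 00:24:44:06.

00:24:44:06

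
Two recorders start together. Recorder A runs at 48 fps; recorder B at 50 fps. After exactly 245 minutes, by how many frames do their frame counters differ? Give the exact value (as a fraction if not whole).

245 min = 14700 s.
A emits 48 × 14700 = 705600 frames; B emits 50 × 14700 = 735000.
Difference = 29400 frames; B is ahead of A.

29400 frames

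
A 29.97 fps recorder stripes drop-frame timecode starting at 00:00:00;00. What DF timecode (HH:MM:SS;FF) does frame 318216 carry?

Each 10-minute DF block holds 10 × 60 × 30 − 9 × 2 = 17982 frames. 318216 ÷ 17982 → 17 full blocks, remainder 12522.
Within the partial block the first minute is 1800 frames and each further minute 1798, so 6 further minute boundaries passed. Total skipped labels = 18 × 17 + 2 × 6 = 318.
Non-drop label index = 318216 + 318 = 318534; at 30 labels/s that is 02:56:57:24, i.e. DF 02:56:57;24.

02:56:57;24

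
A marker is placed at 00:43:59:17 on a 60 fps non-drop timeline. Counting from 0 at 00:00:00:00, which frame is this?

Total seconds to the label: (0 × 3600 + 43 × 60 + 59) = 2639.
Frame index = 2639 × 60 + 17 = 158357.

frame 158357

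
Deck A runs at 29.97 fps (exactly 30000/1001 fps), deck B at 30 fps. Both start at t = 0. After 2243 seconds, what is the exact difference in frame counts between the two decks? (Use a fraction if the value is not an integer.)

67290/1001 frames

A emits 30000/1001 × 2243 = 67290000/1001 frames; B emits 30 × 2243 = 67290.
Difference = 67290/1001 frames (≈ 67.2228); B is ahead of A.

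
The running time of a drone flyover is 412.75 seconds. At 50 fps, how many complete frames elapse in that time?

Frames = 412.75 × 50 = 41275/2 ≈ 20637.5000.
Complete frames: 20637.

20637 frames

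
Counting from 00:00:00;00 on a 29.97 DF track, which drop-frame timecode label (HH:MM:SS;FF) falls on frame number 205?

Ten DF minutes hold 17982 frames, so frame 205 lies in block 0 (frames 0–17981) with 205 frames into that block.
The block's first minute is 1800 frames and the rest 1798 each; 205 frames reaches minute 0, so 0 × 18 + 0 × 2 = 0 labels have been skipped so far.
Adding those back, label number 205 + 0 = 205 at 30 labels/s is 6 s + 25 f = 0 h 0 min 6 s frame 25, i.e. 00:00:06;25.

00:00:06;25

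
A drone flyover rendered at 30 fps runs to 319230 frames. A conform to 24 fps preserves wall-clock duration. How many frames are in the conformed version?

Frames at target rate = 319230 × (24) / (30) = 255384.

255384 frames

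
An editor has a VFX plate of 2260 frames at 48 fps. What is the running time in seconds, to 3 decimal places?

47.083 seconds

Running time = 2260 × 1/48 = 565/12 s ≈ 47.083 s.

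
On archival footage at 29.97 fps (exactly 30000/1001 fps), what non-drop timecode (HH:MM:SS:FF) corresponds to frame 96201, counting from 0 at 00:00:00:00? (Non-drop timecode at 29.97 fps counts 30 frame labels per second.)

00:53:26:21

96201 ÷ 30 = 3206 full seconds, remainder 21 frames.
3206 s = 0 h 53 min 26 s.
Timecode: 00:53:26:21.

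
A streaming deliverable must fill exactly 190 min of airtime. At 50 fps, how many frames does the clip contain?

570000 frames

190 min = 11400 s.
Frames = 11400 × 50 = 570000.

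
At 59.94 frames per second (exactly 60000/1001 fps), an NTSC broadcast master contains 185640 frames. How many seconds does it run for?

3097.094 seconds

Running time = 185640 / (60000/1001) = 3097.094 s.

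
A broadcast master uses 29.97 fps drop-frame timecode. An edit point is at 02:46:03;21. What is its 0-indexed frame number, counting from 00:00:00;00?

298611

As if non-drop at 30 labels/s: (2 × 3600 + 46 × 60 + 3) × 30 + 21 = 298911.
Minute boundaries passed: 166; those not divisible by 10: 166 − 16 = 150; dropped labels = 2 × 150 = 300.
Actual frame index = 298911 − 300 = 298611.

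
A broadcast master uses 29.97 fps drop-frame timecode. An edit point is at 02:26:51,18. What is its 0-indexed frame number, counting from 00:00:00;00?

As if non-drop at 30 labels/s: (2 × 3600 + 26 × 60 + 51) × 30 + 18 = 264348.
Minute boundaries passed: 146; those not divisible by 10: 146 − 14 = 132; dropped labels = 2 × 132 = 264.
Actual frame index = 264348 − 264 = 264084.

264084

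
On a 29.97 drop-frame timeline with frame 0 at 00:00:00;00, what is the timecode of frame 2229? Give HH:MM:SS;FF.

Each 10-minute DF block holds 10 × 60 × 30 − 9 × 2 = 17982 frames. 2229 ÷ 17982 → 0 full blocks, remainder 2229.
Within the partial block the first minute is 1800 frames and each further minute 1798, so 1 further minute boundary passed. Total skipped labels = 18 × 0 + 2 × 1 = 2.
Non-drop label index = 2229 + 2 = 2231; at 30 labels/s that is 00:01:14:11, i.e. DF 00:01:14;11.

00:01:14;11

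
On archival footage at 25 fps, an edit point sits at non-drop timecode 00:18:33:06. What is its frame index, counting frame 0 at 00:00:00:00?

Total seconds to the label: (0 × 3600 + 18 × 60 + 33) = 1113.
Frame index = 1113 × 25 + 6 = 27831.

frame 27831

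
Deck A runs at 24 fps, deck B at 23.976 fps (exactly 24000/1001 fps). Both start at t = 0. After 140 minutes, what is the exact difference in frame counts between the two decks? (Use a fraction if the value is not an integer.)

28800/143 frames

140 min = 8400 s.
A emits 24 × 8400 = 201600 frames; B emits 24000/1001 × 8400 = 28800000/143.
Difference = 28800/143 frames (≈ 201.3986); B is behind A.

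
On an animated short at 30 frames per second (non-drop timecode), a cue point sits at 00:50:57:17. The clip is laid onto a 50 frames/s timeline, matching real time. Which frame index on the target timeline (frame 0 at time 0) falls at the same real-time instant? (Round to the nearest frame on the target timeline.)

Source frame index: (0×3600 + 50×60 + 57) × 30 + 17 = 91727.
Real time: 91727 / (30) = 91727/30 s.
Target frame: (91727/30) × (50) = 458635/3 ≈ 152878.333 → 152878.

frame 152878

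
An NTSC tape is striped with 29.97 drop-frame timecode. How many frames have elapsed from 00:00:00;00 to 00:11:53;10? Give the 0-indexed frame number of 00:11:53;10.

As if non-drop at 30 labels/s: (0 × 3600 + 11 × 60 + 53) × 30 + 10 = 21400.
Minute boundaries passed: 11; those not divisible by 10: 11 − 1 = 10; dropped labels = 2 × 10 = 20.
Actual frame index = 21400 − 20 = 21380.

21380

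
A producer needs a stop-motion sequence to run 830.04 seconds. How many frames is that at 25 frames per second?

20751 frames

Frames = 830.04 × 25 = 20751.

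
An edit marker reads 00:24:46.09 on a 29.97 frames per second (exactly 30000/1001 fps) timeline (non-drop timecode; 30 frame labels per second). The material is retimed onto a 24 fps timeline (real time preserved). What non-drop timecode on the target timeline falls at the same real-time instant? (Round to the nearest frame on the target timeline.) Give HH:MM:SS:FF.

00:24:47:19

Source frame index: (0×3600 + 24×60 + 46) × 30 + 9 = 44589.
Real time: 44589 / (30000/1001) = 14877863/10000 s.
Target frame: (14877863/10000) × (24) = 44633589/1250 ≈ 35706.871 → 35707.
At 24 labels/s: frame 35707 → 00:24:47:19.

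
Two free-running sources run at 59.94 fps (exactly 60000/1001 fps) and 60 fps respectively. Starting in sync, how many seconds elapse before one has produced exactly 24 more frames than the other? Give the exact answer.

The gap grows by |60 − 60000/1001| = 60/1001 frames per second.
Time for a 24-frame gap: 24 ÷ (60/1001) = 400.4 s.

400.4 seconds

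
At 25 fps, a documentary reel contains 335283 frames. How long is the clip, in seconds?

Running time = 335283 / (25) = 13411.32 s.

13411.32 seconds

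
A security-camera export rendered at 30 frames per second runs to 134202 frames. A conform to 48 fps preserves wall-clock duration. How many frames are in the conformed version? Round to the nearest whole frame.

214723 frames

Frames at target rate = 134202 × (48) / (30) = 1073616/5 ≈ 214723.200.
Nearest whole frame: 214723.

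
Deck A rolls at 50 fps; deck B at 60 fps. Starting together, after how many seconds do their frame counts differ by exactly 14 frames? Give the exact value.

The gap grows by |60 − 50| = 10 frames per second.
Time for a 14-frame gap: 14 ÷ (10) = 1.4 s.

1.4 seconds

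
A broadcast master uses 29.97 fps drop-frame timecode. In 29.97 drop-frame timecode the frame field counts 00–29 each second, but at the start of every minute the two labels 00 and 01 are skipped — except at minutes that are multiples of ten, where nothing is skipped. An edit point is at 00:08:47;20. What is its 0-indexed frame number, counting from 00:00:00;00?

15814

As if non-drop at 30 labels/s: (0 × 3600 + 8 × 60 + 47) × 30 + 20 = 15830.
Minute boundaries passed: 8; those not divisible by 10: 8 − 0 = 8; dropped labels = 2 × 8 = 16.
Actual frame index = 15830 − 16 = 15814.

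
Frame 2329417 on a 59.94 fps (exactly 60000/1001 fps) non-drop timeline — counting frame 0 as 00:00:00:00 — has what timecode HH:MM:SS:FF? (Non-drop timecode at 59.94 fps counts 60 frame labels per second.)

10:47:03:37

2329417 ÷ 60 = 38823 full seconds, remainder 37 frames.
38823 s = 10 h 47 min 3 s.
Timecode: 10:47:03:37.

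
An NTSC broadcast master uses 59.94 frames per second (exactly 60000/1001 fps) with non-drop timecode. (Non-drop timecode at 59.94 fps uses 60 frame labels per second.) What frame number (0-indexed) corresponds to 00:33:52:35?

Total seconds to the label: (0 × 3600 + 33 × 60 + 52) = 2032.
Frame index = 2032 × 60 + 35 = 121955.

121955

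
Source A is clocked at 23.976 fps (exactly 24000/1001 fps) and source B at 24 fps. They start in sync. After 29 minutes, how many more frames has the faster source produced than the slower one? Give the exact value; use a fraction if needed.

41760/1001 frames

29 min = 1740 s.
A emits 24000/1001 × 1740 = 41760000/1001 frames; B emits 24 × 1740 = 41760.
Difference = 41760/1001 frames (≈ 41.7183); B is ahead of A.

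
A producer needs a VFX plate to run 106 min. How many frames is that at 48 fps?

106 min = 6360 s.
Frames = 6360 × 48 = 305280.

305280 frames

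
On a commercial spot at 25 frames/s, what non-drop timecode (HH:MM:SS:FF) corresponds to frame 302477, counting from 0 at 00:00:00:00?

302477 ÷ 25 = 12099 full seconds, remainder 2 frames.
12099 s = 3 h 21 min 39 s.
Timecode: 03:21:39:02.

03:21:39:02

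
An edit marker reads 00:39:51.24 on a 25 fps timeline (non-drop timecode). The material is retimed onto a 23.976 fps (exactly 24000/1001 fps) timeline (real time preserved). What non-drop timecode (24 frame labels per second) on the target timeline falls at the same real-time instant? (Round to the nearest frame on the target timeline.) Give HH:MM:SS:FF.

00:39:49:14

Source frame index: (0×3600 + 39×60 + 51) × 25 + 24 = 59799.
Real time: 59799 / (25) = 59799/25 s.
Target frame: (59799/25) × (24000/1001) = 57407040/1001 ≈ 57349.690 → 57350.
At 24 labels/s: frame 57350 → 00:39:49:14.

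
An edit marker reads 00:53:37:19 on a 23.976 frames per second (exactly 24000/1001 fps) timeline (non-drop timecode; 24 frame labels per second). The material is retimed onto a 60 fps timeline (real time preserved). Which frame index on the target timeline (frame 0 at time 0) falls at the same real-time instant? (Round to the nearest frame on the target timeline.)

frame 193261

Source frame index: (0×3600 + 53×60 + 37) × 24 + 19 = 77227.
Real time: 77227 / (24000/1001) = 77304227/24000 s.
Target frame: (77304227/24000) × (60) = 77304227/400 ≈ 193260.568 → 193261.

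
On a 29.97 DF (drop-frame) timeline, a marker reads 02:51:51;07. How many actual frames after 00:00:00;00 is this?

309029

Complete 10-minute blocks: 17, each 17982 frames → 305694.
Remaining 1 whole minute in the current block: 1800 + 0 × 1798 = 1800 frames.
Within the current minute: 51 × 30 + 7 − 2 = 1535 (labels ;00/;01 skipped at this minute). Total = 305694 + 1800 + 1535 = 309029.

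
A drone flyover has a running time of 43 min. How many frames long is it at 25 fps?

64500 frames

43 min = 2580 s.
Frames = 2580 × 25 = 64500.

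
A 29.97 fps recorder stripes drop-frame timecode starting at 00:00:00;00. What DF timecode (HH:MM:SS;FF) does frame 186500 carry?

Each 10-minute DF block holds 10 × 60 × 30 − 9 × 2 = 17982 frames. 186500 ÷ 17982 → 10 full blocks, remainder 6680.
Within the partial block the first minute is 1800 frames and each further minute 1798, so 3 further minute boundaries passed. Total skipped labels = 18 × 10 + 2 × 3 = 186.
Non-drop label index = 186500 + 186 = 186686; at 30 labels/s that is 01:43:42:26, i.e. DF 01:43:42;26.

01:43:42;26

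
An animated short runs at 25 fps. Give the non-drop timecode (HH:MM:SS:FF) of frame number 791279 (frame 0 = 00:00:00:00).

791279 ÷ 25 = 31651 full seconds, remainder 4 frames.
31651 s = 8 h 47 min 31 s.
Timecode: 08:47:31:04.

08:47:31:04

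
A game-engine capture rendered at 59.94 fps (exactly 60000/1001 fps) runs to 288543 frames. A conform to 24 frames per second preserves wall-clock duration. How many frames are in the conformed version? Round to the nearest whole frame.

115533 frames

Frames at target rate = 288543 × (24) / (60000/1001) = 288831543/2500 ≈ 115532.617.
Nearest whole frame: 115533.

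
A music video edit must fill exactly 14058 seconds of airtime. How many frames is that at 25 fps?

Frames = 14058 × 25 = 351450.

351450 frames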